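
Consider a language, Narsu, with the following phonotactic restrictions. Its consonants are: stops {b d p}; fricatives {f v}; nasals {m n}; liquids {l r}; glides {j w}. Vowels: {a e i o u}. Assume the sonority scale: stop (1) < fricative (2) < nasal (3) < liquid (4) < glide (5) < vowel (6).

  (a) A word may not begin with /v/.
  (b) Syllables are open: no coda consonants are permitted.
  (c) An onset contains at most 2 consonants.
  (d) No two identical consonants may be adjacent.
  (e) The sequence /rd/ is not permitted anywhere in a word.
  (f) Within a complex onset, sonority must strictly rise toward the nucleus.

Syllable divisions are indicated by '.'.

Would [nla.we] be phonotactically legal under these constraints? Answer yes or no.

[nla.we] — σ1 onset /nl/ (3→4 rises), coda /∅/ ok; σ2 onset /w/, coda /∅/ ok → phonotactically legal

yes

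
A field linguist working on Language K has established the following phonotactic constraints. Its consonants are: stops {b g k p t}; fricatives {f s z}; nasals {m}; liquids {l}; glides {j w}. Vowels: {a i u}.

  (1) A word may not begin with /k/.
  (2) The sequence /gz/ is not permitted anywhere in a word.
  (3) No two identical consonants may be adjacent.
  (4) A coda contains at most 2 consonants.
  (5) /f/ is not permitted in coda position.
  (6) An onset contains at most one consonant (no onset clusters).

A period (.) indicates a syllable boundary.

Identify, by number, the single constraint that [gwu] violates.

6

[gwu]: syllable 1 onset /gw/ has 2 consonants (> 1).
This is a violation of constraint 6: "An onset contains at most one consonant (no onset clusters)."
The remaining constraints (1, 2, 3, 4, 5) are satisfied.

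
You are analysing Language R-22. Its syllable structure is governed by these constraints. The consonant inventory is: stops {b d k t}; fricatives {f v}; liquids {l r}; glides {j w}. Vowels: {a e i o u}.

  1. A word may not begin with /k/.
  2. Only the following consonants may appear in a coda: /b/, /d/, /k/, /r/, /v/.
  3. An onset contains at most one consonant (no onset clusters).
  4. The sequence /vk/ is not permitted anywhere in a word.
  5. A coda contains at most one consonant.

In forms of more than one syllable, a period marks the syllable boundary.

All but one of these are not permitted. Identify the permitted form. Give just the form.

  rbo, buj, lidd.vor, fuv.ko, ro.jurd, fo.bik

fo.bik

rbo — violates constraint 3: syllable 1 onset /rb/ has 2 consonants (> 1) → not permitted
buj — violates constraint 2: syllable 1 coda contains /j/, which is not a licensed coda consonant → not permitted
lidd.vor — violates constraint 5: syllable 1 coda /dd/ has 2 consonants (> 1) → not permitted
fuv.ko — violates constraint 4: contains banned sequence /vk/ → not permitted
ro.jurd — violates constraint 5: syllable 2 coda /rd/ has 2 consonants (> 1) → not permitted
fo.bik — σ1 onset /f/, coda /∅/ ok; σ2 onset /b/, coda /k/ ok → permitted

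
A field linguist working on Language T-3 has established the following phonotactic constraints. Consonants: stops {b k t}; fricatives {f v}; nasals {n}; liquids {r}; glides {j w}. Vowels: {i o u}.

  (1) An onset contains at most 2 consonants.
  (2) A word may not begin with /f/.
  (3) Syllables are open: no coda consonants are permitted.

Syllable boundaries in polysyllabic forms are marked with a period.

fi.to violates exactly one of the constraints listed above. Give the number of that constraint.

fi.to: word begins with /f/.
This is a violation of constraint 2: "A word may not begin with /f/."
The remaining constraints (1, 3) are satisfied.

2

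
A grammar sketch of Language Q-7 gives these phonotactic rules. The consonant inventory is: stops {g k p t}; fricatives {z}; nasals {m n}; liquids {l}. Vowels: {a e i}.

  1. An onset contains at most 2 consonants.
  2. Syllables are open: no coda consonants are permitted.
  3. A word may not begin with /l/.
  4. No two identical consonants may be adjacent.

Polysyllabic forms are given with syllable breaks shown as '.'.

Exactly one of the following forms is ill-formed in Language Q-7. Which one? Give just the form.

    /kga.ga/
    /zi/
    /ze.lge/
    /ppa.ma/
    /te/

/ppa.ma/

/kga.ga/ — σ1 onset /kg/ (2C), coda /∅/ ok; σ2 onset /g/, coda /∅/ ok → well-formed
/zi/ — σ1 onset /z/, coda /∅/ ok → well-formed
/ze.lge/ — σ1 onset /z/, coda /∅/ ok; σ2 onset /lg/ (2C), coda /∅/ ok → well-formed
/ppa.ma/ — violates constraint 4: adjacent identical consonants /pp/ → ill-formed
/te/ — σ1 onset /t/, coda /∅/ ok → well-formed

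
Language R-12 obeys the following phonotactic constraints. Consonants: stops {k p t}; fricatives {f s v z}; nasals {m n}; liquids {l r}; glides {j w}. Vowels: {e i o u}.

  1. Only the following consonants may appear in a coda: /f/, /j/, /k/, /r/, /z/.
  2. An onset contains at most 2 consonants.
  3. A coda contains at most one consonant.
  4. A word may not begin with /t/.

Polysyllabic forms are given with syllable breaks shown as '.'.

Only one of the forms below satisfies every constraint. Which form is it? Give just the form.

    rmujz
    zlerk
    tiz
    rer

rmujz — violates constraint 3: syllable 1 coda /jz/ has 2 consonants (> 1) → illicit
zlerk — violates constraint 3: syllable 1 coda /rk/ has 2 consonants (> 1) → illicit
tiz — violates constraint 4: word begins with /t/ → illicit
rer — σ1 onset /r/, coda /r/ ok → licit

rer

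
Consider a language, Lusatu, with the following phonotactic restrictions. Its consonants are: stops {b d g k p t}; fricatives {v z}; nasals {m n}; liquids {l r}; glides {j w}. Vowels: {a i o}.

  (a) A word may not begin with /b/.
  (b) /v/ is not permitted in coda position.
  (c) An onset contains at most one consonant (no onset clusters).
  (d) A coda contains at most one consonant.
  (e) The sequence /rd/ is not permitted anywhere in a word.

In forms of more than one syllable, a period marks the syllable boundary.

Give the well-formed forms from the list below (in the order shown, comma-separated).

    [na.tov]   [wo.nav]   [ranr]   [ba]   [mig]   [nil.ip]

[mig], [nil.ip]

[na.tov] — violates constraint (b): syllable 2 coda contains /v/ → ill-formed
[wo.nav] — violates constraint (b): syllable 2 coda contains /v/ → ill-formed
[ranr] — violates constraint (d): syllable 1 coda /nr/ has 2 consonants (> 1) → ill-formed
[ba] — violates constraint (a): word begins with /b/ → ill-formed
[mig] — σ1 onset /m/, coda /g/ ok → well-formed
[nil.ip] — σ1 onset /n/, coda /l/ ok; σ2 onset /∅/, coda /p/ ok → well-formed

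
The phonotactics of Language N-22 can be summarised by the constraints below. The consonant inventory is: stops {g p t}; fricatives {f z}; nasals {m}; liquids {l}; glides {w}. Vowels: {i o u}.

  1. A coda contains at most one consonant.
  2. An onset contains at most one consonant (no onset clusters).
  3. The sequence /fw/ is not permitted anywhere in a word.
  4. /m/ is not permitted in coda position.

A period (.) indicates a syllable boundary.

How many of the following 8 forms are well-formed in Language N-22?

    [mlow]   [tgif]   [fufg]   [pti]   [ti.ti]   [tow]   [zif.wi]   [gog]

[mlow] — violates constraint 2: syllable 1 onset /ml/ has 2 consonants (> 1) → ill-formed
[tgif] — violates constraint 2: syllable 1 onset /tg/ has 2 consonants (> 1) → ill-formed
[fufg] — violates constraint 1: syllable 1 coda /fg/ has 2 consonants (> 1) → ill-formed
[pti] — violates constraint 2: syllable 1 onset /pt/ has 2 consonants (> 1) → ill-formed
[ti.ti] — σ1 onset /t/, coda /∅/ ok; σ2 onset /t/, coda /∅/ ok → well-formed
[tow] — σ1 onset /t/, coda /w/ ok → well-formed
[zif.wi] — violates constraint 3: contains banned sequence /fw/ → ill-formed
[gog] — σ1 onset /g/, coda /g/ ok → well-formed
Well-formed: [ti.ti], [tow], [gog] → 3.

3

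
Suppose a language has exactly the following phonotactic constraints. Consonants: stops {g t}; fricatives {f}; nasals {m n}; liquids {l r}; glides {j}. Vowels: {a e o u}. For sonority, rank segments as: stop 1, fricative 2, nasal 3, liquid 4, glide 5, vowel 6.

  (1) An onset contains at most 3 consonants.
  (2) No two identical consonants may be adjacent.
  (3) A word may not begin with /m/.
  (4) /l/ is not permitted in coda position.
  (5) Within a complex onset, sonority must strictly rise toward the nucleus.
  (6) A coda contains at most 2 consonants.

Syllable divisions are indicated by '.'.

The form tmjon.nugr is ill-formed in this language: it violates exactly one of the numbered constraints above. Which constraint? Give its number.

2

tmjon.nugr: adjacent identical consonants /nn/.
This is a violation of constraint 2: "No two identical consonants may be adjacent."
The remaining constraints (1, 3, 4, 5, 6) are satisfied.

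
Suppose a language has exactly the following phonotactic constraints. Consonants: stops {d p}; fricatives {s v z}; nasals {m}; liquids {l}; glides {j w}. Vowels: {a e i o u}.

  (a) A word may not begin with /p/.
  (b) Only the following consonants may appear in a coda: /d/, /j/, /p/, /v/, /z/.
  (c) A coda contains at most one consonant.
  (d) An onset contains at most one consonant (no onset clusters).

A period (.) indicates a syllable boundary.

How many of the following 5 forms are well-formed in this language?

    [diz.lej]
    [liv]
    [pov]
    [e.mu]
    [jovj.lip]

3

[diz.lej] — σ1 onset /d/, coda /z/ ok; σ2 onset /l/, coda /j/ ok → well-formed
[liv] — σ1 onset /l/, coda /v/ ok → well-formed
[pov] — violates constraint (a): word begins with /p/ → ill-formed
[e.mu] — σ1 onset /∅/, coda /∅/ ok; σ2 onset /m/, coda /∅/ ok → well-formed
[jovj.lip] — violates constraint (c): syllable 1 coda /vj/ has 2 consonants (> 1) → ill-formed
Well-formed: [diz.lej], [liv], [e.mu] → 3.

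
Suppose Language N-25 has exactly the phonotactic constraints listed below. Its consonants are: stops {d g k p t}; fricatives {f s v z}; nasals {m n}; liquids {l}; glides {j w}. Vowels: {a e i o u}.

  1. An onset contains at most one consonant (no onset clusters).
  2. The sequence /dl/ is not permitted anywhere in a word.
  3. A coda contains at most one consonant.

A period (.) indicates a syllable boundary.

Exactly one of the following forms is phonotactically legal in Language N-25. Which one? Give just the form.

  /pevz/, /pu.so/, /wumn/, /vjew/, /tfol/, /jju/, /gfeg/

/pu.so/

/pevz/ — violates constraint 3: syllable 1 coda /vz/ has 2 consonants (> 1) → phonotactically illegal
/pu.so/ — σ1 onset /p/, coda /∅/ ok; σ2 onset /s/, coda /∅/ ok → phonotactically legal
/wumn/ — violates constraint 3: syllable 1 coda /mn/ has 2 consonants (> 1) → phonotactically illegal
/vjew/ — violates constraint 1: syllable 1 onset /vj/ has 2 consonants (> 1) → phonotactically illegal
/tfol/ — violates constraint 1: syllable 1 onset /tf/ has 2 consonants (> 1) → phonotactically illegal
/jju/ — violates constraint 1: syllable 1 onset /jj/ has 2 consonants (> 1) → phonotactically illegal
/gfeg/ — violates constraint 1: syllable 1 onset /gf/ has 2 consonants (> 1) → phonotactically illegal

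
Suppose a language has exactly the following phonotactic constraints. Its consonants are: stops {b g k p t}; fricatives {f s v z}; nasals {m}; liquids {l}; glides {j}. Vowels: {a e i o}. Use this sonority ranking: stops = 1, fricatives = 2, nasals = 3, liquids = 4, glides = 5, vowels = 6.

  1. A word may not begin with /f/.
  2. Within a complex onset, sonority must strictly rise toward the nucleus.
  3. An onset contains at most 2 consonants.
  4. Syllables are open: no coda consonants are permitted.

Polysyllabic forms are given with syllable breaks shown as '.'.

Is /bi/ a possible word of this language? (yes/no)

yes

/bi/ — σ1 onset /b/, coda /∅/ ok → phonotactically legal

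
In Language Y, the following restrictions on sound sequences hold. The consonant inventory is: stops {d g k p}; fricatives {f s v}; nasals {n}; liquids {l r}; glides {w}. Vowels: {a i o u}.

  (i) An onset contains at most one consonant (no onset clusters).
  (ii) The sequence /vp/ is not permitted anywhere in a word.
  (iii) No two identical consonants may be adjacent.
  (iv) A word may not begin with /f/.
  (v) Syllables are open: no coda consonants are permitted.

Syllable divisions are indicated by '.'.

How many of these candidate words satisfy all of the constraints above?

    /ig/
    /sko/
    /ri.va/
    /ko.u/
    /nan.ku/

2

/ig/ — violates constraint (v): syllable 1 coda /g/ has 1 consonant (> 0) → ill-formed
/sko/ — violates constraint (i): syllable 1 onset /sk/ has 2 consonants (> 1) → ill-formed
/ri.va/ — σ1 onset /r/, coda /∅/ ok; σ2 onset /v/, coda /∅/ ok → well-formed
/ko.u/ — σ1 onset /k/, coda /∅/ ok; σ2 onset /∅/, coda /∅/ ok → well-formed
/nan.ku/ — violates constraint (v): syllable 1 coda /n/ has 1 consonant (> 0) → ill-formed
Well-formed: /ri.va/, /ko.u/ → 2.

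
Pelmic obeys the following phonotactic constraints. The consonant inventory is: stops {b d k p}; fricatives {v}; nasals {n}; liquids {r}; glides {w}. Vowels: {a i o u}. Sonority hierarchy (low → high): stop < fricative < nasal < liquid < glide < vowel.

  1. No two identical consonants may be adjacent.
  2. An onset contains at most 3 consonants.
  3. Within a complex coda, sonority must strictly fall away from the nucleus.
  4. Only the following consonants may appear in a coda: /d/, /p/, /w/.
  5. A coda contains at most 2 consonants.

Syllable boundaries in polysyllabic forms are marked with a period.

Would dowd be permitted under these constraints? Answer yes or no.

yes

dowd — σ1 onset /d/, coda /wd/ (5→1 falls) ok → permitted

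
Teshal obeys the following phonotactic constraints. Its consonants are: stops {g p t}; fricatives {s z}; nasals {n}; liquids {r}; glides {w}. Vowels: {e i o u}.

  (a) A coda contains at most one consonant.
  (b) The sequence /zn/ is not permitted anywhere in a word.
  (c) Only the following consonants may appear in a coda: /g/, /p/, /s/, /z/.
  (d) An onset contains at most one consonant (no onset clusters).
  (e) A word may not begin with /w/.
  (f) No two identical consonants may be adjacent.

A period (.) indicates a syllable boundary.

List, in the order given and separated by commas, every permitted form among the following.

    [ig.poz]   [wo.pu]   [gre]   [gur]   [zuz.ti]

[ig.poz], [zuz.ti]

[ig.poz] — σ1 onset /∅/, coda /g/ ok; σ2 onset /p/, coda /z/ ok → permitted
[wo.pu] — violates constraint (e): word begins with /w/ → not permitted
[gre] — violates constraint (d): syllable 1 onset /gr/ has 2 consonants (> 1) → not permitted
[gur] — violates constraint (c): syllable 1 coda contains /r/, which is not a licensed coda consonant → not permitted
[zuz.ti] — σ1 onset /z/, coda /z/ ok; σ2 onset /t/, coda /∅/ ok → permitted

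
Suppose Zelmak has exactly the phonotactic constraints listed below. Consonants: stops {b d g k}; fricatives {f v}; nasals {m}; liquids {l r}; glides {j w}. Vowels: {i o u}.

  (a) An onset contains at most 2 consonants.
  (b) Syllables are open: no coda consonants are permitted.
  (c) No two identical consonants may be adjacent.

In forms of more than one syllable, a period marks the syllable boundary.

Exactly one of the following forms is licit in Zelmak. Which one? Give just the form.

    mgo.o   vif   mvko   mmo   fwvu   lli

mgo.o — σ1 onset /mg/ (2C), coda /∅/ ok; σ2 onset /∅/, coda /∅/ ok → licit
vif — violates constraint (b): syllable 1 coda /f/ has 1 consonant (> 0) → illicit
mvko — violates constraint (a): syllable 1 onset /mvk/ has 3 consonants (> 2) → illicit
mmo — violates constraint (c): adjacent identical consonants /mm/ → illicit
fwvu — violates constraint (a): syllable 1 onset /fwv/ has 3 consonants (> 2) → illicit
lli — violates constraint (c): adjacent identical consonants /ll/ → illicit

mgo.o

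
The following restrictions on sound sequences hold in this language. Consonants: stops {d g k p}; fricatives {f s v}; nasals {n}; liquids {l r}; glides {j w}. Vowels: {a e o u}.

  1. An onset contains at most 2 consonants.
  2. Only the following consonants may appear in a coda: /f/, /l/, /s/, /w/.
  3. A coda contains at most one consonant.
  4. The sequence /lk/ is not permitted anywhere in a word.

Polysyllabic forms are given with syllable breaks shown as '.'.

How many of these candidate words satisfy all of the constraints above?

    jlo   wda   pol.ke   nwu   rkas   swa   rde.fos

6

jlo — σ1 onset /jl/ (2C), coda /∅/ ok → licit
wda — σ1 onset /wd/ (2C), coda /∅/ ok → licit
pol.ke — violates constraint 4: contains banned sequence /lk/ → illicit
nwu — σ1 onset /nw/ (2C), coda /∅/ ok → licit
rkas — σ1 onset /rk/ (2C), coda /s/ ok → licit
swa — σ1 onset /sw/ (2C), coda /∅/ ok → licit
rde.fos — σ1 onset /rd/ (2C), coda /∅/ ok; σ2 onset /f/, coda /s/ ok → licit
Licit: jlo, wda, nwu, rkas, swa, rde.fos → 6.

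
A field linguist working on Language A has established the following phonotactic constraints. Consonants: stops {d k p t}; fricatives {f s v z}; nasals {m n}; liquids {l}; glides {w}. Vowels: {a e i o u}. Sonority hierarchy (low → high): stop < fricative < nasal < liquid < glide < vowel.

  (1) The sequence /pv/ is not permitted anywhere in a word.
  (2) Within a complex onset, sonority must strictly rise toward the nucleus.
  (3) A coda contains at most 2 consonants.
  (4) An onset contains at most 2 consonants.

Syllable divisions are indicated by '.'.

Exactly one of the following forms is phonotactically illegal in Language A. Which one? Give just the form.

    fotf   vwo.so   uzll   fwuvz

uzll

fotf — σ1 onset /f/, coda /tf/ (2C) ok → phonotactically legal
vwo.so — σ1 onset /vw/ (2→5 rises), coda /∅/ ok; σ2 onset /s/, coda /∅/ ok → phonotactically legal
uzll — violates constraint 3: syllable 1 coda /zll/ has 3 consonants (> 2) → phonotactically illegal
fwuvz — σ1 onset /fw/ (2→5 rises), coda /vz/ (2C) ok → phonotactically legal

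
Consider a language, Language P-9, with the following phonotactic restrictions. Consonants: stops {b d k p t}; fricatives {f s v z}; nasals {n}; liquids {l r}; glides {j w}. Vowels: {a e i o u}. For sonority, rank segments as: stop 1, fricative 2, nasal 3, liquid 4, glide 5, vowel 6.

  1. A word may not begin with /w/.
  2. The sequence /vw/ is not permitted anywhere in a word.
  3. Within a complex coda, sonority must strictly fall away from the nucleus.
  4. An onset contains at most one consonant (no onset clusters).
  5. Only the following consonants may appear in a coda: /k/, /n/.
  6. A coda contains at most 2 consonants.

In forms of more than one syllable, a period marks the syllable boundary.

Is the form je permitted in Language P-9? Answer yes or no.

je — σ1 onset /j/, coda /∅/ ok → permitted

yes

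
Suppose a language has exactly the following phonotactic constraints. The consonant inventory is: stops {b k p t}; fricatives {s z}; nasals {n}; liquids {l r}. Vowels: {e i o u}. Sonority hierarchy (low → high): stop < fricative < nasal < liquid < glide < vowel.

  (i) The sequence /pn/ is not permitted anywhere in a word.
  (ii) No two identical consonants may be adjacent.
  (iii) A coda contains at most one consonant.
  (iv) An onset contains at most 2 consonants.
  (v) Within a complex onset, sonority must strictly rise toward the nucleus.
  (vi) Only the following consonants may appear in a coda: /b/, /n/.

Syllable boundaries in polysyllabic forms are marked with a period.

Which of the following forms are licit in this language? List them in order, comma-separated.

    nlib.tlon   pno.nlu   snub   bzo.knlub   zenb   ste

nlib.tlon, snub

nlib.tlon — σ1 onset /nl/ (3→4 rises), coda /b/ ok; σ2 onset /tl/ (1→4 rises), coda /n/ ok → licit
pno.nlu — violates constraint (i): contains banned sequence /pn/ → illicit
snub — σ1 onset /sn/ (2→3 rises), coda /b/ ok → licit
bzo.knlub — violates constraint (iv): syllable 2 onset /knl/ has 3 consonants (> 2) → illicit
zenb — violates constraint (iii): syllable 1 coda /nb/ has 2 consonants (> 1) → illicit
ste — violates constraint (v): syllable 1 onset /st/: /s/ (fricative, 2) → /t/ (stop, 1) does not rise → illicit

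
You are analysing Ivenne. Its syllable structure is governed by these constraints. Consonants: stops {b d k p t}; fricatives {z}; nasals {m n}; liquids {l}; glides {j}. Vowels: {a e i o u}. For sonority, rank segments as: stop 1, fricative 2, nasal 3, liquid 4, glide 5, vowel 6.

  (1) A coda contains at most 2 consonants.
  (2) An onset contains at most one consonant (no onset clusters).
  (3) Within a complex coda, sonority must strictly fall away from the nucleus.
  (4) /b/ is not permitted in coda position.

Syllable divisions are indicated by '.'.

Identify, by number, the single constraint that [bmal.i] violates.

[bmal.i]: syllable 1 onset /bm/ has 2 consonants (> 1).
This is a violation of constraint 2: "An onset contains at most one consonant (no onset clusters)."
The remaining constraints (1, 3, 4) are satisfied.

2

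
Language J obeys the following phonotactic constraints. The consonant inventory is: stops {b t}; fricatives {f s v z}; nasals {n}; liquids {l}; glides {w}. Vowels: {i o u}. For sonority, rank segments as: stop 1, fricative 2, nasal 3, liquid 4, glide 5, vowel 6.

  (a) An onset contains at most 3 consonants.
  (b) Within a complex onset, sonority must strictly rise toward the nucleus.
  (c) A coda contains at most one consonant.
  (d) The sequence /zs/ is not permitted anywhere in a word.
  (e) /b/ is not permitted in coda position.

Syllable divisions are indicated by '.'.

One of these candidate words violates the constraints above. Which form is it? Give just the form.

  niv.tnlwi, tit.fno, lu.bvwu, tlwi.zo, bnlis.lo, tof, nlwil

niv.tnlwi — violates constraint (a): syllable 2 onset /tnlw/ has 4 consonants (> 3) → illicit
tit.fno — σ1 onset /t/, coda /t/ ok; σ2 onset /fn/ (2→3 rises), coda /∅/ ok → licit
lu.bvwu — σ1 onset /l/, coda /∅/ ok; σ2 onset /bvw/ (1→2→5 rises), coda /∅/ ok → licit
tlwi.zo — σ1 onset /tlw/ (1→4→5 rises), coda /∅/ ok; σ2 onset /z/, coda /∅/ ok → licit
bnlis.lo — σ1 onset /bnl/ (1→3→4 rises), coda /s/ ok; σ2 onset /l/, coda /∅/ ok → licit
tof — σ1 onset /t/, coda /f/ ok → licit
nlwil — σ1 onset /nlw/ (3→4→5 rises), coda /l/ ok → licit

niv.tnlwi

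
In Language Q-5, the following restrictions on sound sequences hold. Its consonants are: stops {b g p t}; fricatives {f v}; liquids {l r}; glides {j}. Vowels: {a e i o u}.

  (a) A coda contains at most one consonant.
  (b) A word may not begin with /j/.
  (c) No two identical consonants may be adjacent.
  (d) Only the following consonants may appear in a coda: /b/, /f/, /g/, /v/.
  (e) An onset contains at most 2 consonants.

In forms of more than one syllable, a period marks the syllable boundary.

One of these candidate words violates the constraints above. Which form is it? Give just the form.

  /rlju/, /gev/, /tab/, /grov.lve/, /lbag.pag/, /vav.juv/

/rlju/ — violates constraint (e): syllable 1 onset /rlj/ has 3 consonants (> 2) → ill-formed
/gev/ — σ1 onset /g/, coda /v/ ok → well-formed
/tab/ — σ1 onset /t/, coda /b/ ok → well-formed
/grov.lve/ — σ1 onset /gr/ (2C), coda /v/ ok; σ2 onset /lv/ (2C), coda /∅/ ok → well-formed
/lbag.pag/ — σ1 onset /lb/ (2C), coda /g/ ok; σ2 onset /p/, coda /g/ ok → well-formed
/vav.juv/ — σ1 onset /v/, coda /v/ ok; σ2 onset /j/, coda /v/ ok → well-formed

/rlju/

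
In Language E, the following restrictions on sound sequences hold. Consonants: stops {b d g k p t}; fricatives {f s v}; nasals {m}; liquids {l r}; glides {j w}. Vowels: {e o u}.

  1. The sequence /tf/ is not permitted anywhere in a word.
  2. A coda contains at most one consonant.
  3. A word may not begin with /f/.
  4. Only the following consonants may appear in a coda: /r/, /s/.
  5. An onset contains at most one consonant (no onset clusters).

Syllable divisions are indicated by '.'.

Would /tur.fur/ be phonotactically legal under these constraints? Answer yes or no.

yes

/tur.fur/ — σ1 onset /t/, coda /r/ ok; σ2 onset /f/, coda /r/ ok → phonotactically legal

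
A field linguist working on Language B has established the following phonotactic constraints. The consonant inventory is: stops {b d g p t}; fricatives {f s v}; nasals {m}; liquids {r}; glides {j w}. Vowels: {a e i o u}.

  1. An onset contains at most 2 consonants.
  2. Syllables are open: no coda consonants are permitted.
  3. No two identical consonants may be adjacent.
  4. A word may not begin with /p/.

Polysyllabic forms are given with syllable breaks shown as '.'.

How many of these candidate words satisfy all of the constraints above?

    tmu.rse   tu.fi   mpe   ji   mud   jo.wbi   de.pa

6

tmu.rse — σ1 onset /tm/ (2C), coda /∅/ ok; σ2 onset /rs/ (2C), coda /∅/ ok → licit
tu.fi — σ1 onset /t/, coda /∅/ ok; σ2 onset /f/, coda /∅/ ok → licit
mpe — σ1 onset /mp/ (2C), coda /∅/ ok → licit
ji — σ1 onset /j/, coda /∅/ ok → licit
mud — violates constraint 2: syllable 1 coda /d/ has 1 consonant (> 0) → illicit
jo.wbi — σ1 onset /j/, coda /∅/ ok; σ2 onset /wb/ (2C), coda /∅/ ok → licit
de.pa — σ1 onset /d/, coda /∅/ ok; σ2 onset /p/, coda /∅/ ok → licit
Licit: tmu.rse, tu.fi, mpe, ji, jo.wbi, de.pa → 6.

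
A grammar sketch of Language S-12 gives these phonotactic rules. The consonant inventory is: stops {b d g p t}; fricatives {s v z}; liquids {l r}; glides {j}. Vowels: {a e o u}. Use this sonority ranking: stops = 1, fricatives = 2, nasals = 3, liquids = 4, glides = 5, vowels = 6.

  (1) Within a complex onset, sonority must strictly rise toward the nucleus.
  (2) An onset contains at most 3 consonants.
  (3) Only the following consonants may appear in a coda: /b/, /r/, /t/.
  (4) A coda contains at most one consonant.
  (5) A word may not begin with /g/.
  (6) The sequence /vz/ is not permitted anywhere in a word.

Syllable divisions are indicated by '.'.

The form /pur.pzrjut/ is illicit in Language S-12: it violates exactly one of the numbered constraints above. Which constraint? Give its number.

2

/pur.pzrjut/: syllable 2 onset /pzrj/ has 4 consonants (> 3).
This is a violation of constraint 2: "An onset contains at most 3 consonants."
The remaining constraints (1, 3, 4, 5, 6) are satisfied.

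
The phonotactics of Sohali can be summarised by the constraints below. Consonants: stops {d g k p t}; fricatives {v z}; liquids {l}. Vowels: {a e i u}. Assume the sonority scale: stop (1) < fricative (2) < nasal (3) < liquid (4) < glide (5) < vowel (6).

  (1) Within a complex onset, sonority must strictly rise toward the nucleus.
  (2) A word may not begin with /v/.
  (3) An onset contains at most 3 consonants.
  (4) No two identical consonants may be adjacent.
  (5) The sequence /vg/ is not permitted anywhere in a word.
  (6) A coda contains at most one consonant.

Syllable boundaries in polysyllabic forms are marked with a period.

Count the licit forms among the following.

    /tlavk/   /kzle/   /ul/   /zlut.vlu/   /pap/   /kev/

5

/tlavk/ — violates constraint 6: syllable 1 coda /vk/ has 2 consonants (> 1) → illicit
/kzle/ — σ1 onset /kzl/ (1→2→4 rises), coda /∅/ ok → licit
/ul/ — σ1 onset /∅/, coda /l/ ok → licit
/zlut.vlu/ — σ1 onset /zl/ (2→4 rises), coda /t/ ok; σ2 onset /vl/ (2→4 rises), coda /∅/ ok → licit
/pap/ — σ1 onset /p/, coda /p/ ok → licit
/kev/ — σ1 onset /k/, coda /v/ ok → licit
Licit: /kzle/, /ul/, /zlut.vlu/, /pap/, /kev/ → 5.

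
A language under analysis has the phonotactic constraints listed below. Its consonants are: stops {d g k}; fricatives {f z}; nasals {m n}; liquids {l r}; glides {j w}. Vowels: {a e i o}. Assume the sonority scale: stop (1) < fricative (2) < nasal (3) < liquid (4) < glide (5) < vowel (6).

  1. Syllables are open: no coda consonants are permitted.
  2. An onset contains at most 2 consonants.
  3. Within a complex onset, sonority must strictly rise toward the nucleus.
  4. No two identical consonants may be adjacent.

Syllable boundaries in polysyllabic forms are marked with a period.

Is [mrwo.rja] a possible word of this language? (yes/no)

no

[mrwo.rja] — violates constraint 2: syllable 1 onset /mrw/ has 3 consonants (> 2) → phonotactically illegal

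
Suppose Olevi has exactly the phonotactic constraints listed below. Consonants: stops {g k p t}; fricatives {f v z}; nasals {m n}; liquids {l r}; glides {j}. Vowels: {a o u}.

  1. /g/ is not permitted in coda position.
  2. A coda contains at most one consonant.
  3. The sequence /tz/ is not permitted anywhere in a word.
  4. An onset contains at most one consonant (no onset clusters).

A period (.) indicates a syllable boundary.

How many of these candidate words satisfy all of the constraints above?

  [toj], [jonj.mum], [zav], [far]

3

[toj] — σ1 onset /t/, coda /j/ ok → licit
[jonj.mum] — violates constraint 2: syllable 1 coda /nj/ has 2 consonants (> 1) → illicit
[zav] — σ1 onset /z/, coda /v/ ok → licit
[far] — σ1 onset /f/, coda /r/ ok → licit
Licit: [toj], [zav], [far] → 3.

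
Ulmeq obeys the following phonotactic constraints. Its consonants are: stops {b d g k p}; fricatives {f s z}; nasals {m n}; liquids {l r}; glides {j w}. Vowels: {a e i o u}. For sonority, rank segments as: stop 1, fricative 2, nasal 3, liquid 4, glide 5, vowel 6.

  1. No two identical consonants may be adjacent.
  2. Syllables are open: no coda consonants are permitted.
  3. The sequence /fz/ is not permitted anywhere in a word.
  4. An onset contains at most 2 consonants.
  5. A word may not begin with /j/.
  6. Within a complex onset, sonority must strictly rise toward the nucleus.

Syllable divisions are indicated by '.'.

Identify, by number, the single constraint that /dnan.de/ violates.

/dnan.de/: syllable 1 coda /n/ has 1 consonant (> 0).
This is a violation of constraint 2: "Syllables are open: no coda consonants are permitted."
The remaining constraints (1, 3, 4, 5, 6) are satisfied.

2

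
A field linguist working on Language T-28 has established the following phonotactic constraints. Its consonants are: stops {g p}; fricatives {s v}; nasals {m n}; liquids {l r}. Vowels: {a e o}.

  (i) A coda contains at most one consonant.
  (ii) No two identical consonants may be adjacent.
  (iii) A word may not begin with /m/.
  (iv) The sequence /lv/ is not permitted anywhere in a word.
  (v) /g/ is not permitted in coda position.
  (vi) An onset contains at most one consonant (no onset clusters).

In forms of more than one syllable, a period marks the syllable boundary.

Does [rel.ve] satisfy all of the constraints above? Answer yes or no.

[rel.ve] — violates constraint (iv): contains banned sequence /lv/ → ill-formed

no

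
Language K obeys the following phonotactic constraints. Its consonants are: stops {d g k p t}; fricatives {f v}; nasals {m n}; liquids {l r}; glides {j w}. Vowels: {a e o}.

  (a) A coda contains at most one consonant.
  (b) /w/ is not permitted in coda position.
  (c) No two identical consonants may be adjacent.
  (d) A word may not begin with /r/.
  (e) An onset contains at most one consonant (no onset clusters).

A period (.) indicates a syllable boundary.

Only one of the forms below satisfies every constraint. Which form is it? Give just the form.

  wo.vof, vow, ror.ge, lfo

wo.vof — σ1 onset /w/, coda /∅/ ok; σ2 onset /v/, coda /f/ ok → licit
vow — violates constraint (b): syllable 1 coda contains /w/ → illicit
ror.ge — violates constraint (d): word begins with /r/ → illicit
lfo — violates constraint (e): syllable 1 onset /lf/ has 2 consonants (> 1) → illicit

wo.vof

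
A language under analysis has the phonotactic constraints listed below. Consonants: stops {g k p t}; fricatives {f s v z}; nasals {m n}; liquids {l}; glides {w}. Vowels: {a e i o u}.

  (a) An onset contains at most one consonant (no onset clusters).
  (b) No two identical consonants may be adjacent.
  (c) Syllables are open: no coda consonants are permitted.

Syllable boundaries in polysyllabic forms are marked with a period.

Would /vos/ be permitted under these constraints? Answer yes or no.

no

/vos/ — violates constraint (c): syllable 1 coda /s/ has 1 consonant (> 0) → not permitted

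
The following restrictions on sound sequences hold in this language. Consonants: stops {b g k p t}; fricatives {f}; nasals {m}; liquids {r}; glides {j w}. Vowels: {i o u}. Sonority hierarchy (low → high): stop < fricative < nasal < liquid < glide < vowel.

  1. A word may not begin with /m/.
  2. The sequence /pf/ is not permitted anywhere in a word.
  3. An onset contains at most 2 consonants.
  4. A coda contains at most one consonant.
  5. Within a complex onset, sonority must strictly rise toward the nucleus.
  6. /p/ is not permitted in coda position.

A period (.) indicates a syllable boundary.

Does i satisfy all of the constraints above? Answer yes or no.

i — σ1 onset /∅/, coda /∅/ ok → permitted

yes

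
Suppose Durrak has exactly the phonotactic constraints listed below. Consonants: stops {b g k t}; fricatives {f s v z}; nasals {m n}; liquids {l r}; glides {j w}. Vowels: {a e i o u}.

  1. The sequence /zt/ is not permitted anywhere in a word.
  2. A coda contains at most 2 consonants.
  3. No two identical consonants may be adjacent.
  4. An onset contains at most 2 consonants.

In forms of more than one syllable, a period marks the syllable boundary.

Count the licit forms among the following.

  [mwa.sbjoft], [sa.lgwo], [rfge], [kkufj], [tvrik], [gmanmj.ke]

[mwa.sbjoft] — violates constraint 4: syllable 2 onset /sbj/ has 3 consonants (> 2) → illicit
[sa.lgwo] — violates constraint 4: syllable 2 onset /lgw/ has 3 consonants (> 2) → illicit
[rfge] — violates constraint 4: syllable 1 onset /rfg/ has 3 consonants (> 2) → illicit
[kkufj] — violates constraint 3: adjacent identical consonants /kk/ → illicit
[tvrik] — violates constraint 4: syllable 1 onset /tvr/ has 3 consonants (> 2) → illicit
[gmanmj.ke] — violates constraint 2: syllable 1 coda /nmj/ has 3 consonants (> 2) → illicit
No form is licit → 0.

0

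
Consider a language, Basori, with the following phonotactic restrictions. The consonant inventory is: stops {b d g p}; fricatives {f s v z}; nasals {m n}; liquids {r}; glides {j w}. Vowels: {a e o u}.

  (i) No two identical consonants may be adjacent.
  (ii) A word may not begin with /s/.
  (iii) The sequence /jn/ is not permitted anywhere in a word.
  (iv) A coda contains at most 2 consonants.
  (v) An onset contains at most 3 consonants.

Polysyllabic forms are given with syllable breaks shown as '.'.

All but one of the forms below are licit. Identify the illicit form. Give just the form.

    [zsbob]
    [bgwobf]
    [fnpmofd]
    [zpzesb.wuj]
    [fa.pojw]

[fnpmofd]

[zsbob] — σ1 onset /zsb/ (3C), coda /b/ ok → licit
[bgwobf] — σ1 onset /bgw/ (3C), coda /bf/ (2C) ok → licit
[fnpmofd] — violates constraint (v): syllable 1 onset /fnpm/ has 4 consonants (> 3) → illicit
[zpzesb.wuj] — σ1 onset /zpz/ (3C), coda /sb/ (2C) ok; σ2 onset /w/, coda /j/ ok → licit
[fa.pojw] — σ1 onset /f/, coda /∅/ ok; σ2 onset /p/, coda /jw/ (2C) ok → licit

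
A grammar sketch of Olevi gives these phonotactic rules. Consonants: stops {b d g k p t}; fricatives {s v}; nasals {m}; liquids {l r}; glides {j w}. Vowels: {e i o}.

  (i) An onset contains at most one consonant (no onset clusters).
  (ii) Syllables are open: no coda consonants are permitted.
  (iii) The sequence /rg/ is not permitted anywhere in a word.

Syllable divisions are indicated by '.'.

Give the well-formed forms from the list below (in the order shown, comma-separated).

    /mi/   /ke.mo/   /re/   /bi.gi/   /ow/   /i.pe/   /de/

/mi/ — σ1 onset /m/, coda /∅/ ok → well-formed
/ke.mo/ — σ1 onset /k/, coda /∅/ ok; σ2 onset /m/, coda /∅/ ok → well-formed
/re/ — σ1 onset /r/, coda /∅/ ok → well-formed
/bi.gi/ — σ1 onset /b/, coda /∅/ ok; σ2 onset /g/, coda /∅/ ok → well-formed
/ow/ — violates constraint (ii): syllable 1 coda /w/ has 1 consonant (> 0) → ill-formed
/i.pe/ — σ1 onset /∅/, coda /∅/ ok; σ2 onset /p/, coda /∅/ ok → well-formed
/de/ — σ1 onset /d/, coda /∅/ ok → well-formed

/mi/, /ke.mo/, /re/, /bi.gi/, /i.pe/, /de/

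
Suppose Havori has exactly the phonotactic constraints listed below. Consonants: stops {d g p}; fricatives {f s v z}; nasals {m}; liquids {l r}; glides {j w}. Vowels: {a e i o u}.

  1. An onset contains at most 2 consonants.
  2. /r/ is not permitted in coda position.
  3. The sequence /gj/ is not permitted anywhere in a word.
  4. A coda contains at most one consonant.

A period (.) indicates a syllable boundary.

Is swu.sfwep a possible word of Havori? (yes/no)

swu.sfwep — violates constraint 1: syllable 2 onset /sfw/ has 3 consonants (> 2) → phonotactically illegal

no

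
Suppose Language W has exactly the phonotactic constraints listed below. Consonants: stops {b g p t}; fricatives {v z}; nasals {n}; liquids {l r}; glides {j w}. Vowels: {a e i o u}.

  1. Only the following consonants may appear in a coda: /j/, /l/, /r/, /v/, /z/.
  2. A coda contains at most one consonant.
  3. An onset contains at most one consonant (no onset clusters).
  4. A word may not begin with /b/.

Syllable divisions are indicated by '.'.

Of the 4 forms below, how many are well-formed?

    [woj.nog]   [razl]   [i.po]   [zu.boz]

[woj.nog] — violates constraint 1: syllable 2 coda contains /g/, which is not a licensed coda consonant → ill-formed
[razl] — violates constraint 2: syllable 1 coda /zl/ has 2 consonants (> 1) → ill-formed
[i.po] — σ1 onset /∅/, coda /∅/ ok; σ2 onset /p/, coda /∅/ ok → well-formed
[zu.boz] — σ1 onset /z/, coda /∅/ ok; σ2 onset /b/, coda /z/ ok → well-formed
Well-formed: [i.po], [zu.boz] → 2.

2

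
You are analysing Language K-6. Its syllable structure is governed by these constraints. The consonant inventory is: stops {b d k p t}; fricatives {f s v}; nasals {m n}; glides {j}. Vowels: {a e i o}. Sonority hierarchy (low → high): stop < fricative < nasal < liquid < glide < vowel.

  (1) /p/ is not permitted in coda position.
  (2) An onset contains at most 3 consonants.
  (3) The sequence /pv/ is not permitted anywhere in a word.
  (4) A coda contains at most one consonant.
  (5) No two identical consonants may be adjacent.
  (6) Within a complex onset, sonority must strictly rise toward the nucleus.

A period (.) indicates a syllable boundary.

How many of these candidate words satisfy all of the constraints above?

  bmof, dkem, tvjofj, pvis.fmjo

bmof — σ1 onset /bm/ (1→3 rises), coda /f/ ok → licit
dkem — violates constraint 6: syllable 1 onset /dk/: /d/ (stop, 1) → /k/ (stop, 1) does not rise → illicit
tvjofj — violates constraint 4: syllable 1 coda /fj/ has 2 consonants (> 1) → illicit
pvis.fmjo — violates constraint 3: contains banned sequence /pv/ → illicit
Licit: bmof → 1.

1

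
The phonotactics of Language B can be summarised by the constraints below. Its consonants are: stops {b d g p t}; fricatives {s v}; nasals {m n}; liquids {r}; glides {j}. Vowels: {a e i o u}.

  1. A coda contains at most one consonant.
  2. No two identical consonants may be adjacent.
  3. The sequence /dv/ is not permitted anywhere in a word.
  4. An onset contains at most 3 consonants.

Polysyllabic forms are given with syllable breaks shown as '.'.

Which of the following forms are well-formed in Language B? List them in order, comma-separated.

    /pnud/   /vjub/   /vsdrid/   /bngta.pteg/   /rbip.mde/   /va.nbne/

/pnud/, /vjub/, /rbip.mde/, /va.nbne/

/pnud/ — σ1 onset /pn/ (2C), coda /d/ ok → well-formed
/vjub/ — σ1 onset /vj/ (2C), coda /b/ ok → well-formed
/vsdrid/ — violates constraint 4: syllable 1 onset /vsdr/ has 4 consonants (> 3) → ill-formed
/bngta.pteg/ — violates constraint 4: syllable 1 onset /bngt/ has 4 consonants (> 3) → ill-formed
/rbip.mde/ — σ1 onset /rb/ (2C), coda /p/ ok; σ2 onset /md/ (2C), coda /∅/ ok → well-formed
/va.nbne/ — σ1 onset /v/, coda /∅/ ok; σ2 onset /nbn/ (3C), coda /∅/ ok → well-formed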